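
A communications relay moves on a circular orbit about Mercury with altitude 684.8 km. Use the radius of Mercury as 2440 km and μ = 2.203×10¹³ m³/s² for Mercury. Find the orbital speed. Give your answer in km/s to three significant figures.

r = 2440 + 684.8 = 3124.8 km = 3.1248×10⁶ m.
For a circular orbit v = √(μ/r) = √(2.203×10¹³ / 3.125×10⁶) = √(7.050×10⁶) = 2655 m/s.
That is 2.655 km/s.

v ≈ 2.66 km/s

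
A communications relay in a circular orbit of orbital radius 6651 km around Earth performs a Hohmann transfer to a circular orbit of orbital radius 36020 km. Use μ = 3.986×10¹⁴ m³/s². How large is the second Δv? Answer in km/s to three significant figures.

Δv ≈ 1.47 km/s

r₁ = 6651 km = 6.651×10⁶ m.
r₂ = 36020 km = 3.602×10⁷ m.
Transfer ellipse a_t = (r₁ + r₂)/2 = 2.134×10⁷ m.
At r₁: circular v_c1 = √(μ/r₁) = 7742 m/s; transfer-perigee v_p = √[μ(2/r₁ − 1/a_t)] = 10060 m/s.
At r₂: circular v_c2 = √(μ/r₂) = 3327 m/s; transfer-apogee v_a = √[μ(2/r₂ − 1/a_t)] = 1857 m/s.
Δv₂ = v_c2 − v_a = 1469 m/s.
= 1.469 km/s.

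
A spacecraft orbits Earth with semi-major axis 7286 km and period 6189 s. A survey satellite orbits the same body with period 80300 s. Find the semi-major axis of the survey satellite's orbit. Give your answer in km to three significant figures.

a₂ ≈ 40200 km

Kepler's third law: a³ ∝ T², so a₂ = a₁ (T₂/T₁)^(2/3).
T₂/T₁ = 12.97, (T₂/T₁)^(2/3) = 5.522.
a₂ = 7286 × 5.522 = 40230 km.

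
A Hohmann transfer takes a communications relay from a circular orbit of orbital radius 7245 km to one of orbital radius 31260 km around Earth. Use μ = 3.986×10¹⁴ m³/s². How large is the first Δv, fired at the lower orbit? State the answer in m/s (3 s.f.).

Δv ≈ 2030 m/s

r₁ = 7245 km = 7.245×10⁶ m.
r₂ = 31260 km = 3.126×10⁷ m.
Transfer ellipse a_t = (r₁ + r₂)/2 = 1.925×10⁷ m.
At r₁: circular v_c1 = √(μ/r₁) = 7417 m/s; transfer-perigee v_p = √[μ(2/r₁ − 1/a_t)] = 9451 m/s.
Δv₁ = v_p − v_c1 = 2034 m/s.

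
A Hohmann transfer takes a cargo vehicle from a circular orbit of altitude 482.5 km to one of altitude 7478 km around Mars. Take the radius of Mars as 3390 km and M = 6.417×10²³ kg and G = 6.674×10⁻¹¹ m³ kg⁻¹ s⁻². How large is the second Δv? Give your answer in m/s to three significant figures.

μ = GM = 6.674×10⁻¹¹ × 6.417×10²³ = 4.283×10¹³ m³/s².
r₁ = 3390 + 482.5 = 3872.5 km = 3.8725×10⁶ m.
r₂ = 3390 + 7478 = 10868 km = 1.0868×10⁷ m.
Transfer ellipse a_t = (r₁ + r₂)/2 = 7.370×10⁶ m.
At r₁: circular v_c1 = √(μ/r₁) = 3326 m/s; transfer-periapsis v_p = √[μ(2/r₁ − 1/a_t)] = 4038 m/s.
At r₂: circular v_c2 = √(μ/r₂) = 1985 m/s; transfer-apoapsis v_a = √[μ(2/r₂ − 1/a_t)] = 1439 m/s.
Δv₂ = v_c2 − v_a = 546.2 m/s.

Δv ≈ 546 m/s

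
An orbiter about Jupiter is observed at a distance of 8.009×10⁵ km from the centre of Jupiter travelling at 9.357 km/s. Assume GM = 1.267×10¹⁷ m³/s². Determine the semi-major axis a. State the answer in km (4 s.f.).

r = 8.009×10⁸ m.
Specific orbital energy ε = v²/2 − μ/r = (9357)²/2 − 1.267×10¹⁷/8.009×10⁸ = -1.144×10⁸ J/kg.
Since ε = −μ/(2a), a = −μ/(2ε) = 5.537×10⁸ m = 5.5366×10⁵ km.

a ≈ 5.537×10⁵ km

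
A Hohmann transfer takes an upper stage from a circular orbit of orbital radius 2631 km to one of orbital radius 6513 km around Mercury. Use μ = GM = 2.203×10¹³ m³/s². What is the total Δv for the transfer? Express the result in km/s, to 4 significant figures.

Δv_total ≈ 1.004 km/s

r₁ = 2631 km = 2.631×10⁶ m.
r₂ = 6513 km = 6.513×10⁶ m.
Transfer ellipse a_t = (r₁ + r₂)/2 = 4.572×10⁶ m.
At r₁: circular v_c1 = √(μ/r₁) = 2894 m/s; transfer-periherm v_p = √[μ(2/r₁ − 1/a_t)] = 3454 m/s.
Δv₁ = v_p − v_c1 = 560.0 m/s.
At r₂: circular v_c2 = √(μ/r₂) = 1839 m/s; transfer-apoherm v_a = √[μ(2/r₂ − 1/a_t)] = 1395 m/s.
Δv₂ = v_c2 − v_a = 444.0 m/s.
Total Δv = Δv₁ + Δv₂ = 1004 m/s = 1.004 km/s.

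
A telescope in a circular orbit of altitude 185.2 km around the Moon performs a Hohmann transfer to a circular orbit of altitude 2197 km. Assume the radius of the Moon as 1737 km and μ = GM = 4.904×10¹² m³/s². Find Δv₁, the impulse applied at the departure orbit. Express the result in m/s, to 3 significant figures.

Δv ≈ 254 m/s

r₁ = 1737 + 185.2 = 1922.2 km = 1.9222×10⁶ m.
r₂ = 1737 + 2197 = 3934.0 km = 3.9340×10⁶ m.
Transfer ellipse a_t = (r₁ + r₂)/2 = 2.928×10⁶ m.
At r₁: circular v_c1 = √(μ/r₁) = 1597 m/s; transfer-perilune v_p = √[μ(2/r₁ − 1/a_t)] = 1851 m/s.
Δv₁ = v_p − v_c1 = 254.1 m/s.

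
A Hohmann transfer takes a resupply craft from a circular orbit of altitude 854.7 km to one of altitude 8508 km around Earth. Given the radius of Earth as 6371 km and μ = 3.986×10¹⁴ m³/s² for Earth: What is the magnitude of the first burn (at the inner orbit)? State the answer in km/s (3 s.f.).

Δv ≈ 1.19 km/s

r₁ = 6371 + 854.7 = 7225.7 km = 7.2257×10⁶ m.
r₂ = 6371 + 8508 = 14879 km = 1.4879×10⁷ m.
Transfer ellipse a_t = (r₁ + r₂)/2 = 1.105×10⁷ m.
At r₁: circular v_c1 = √(μ/r₁) = 7427 m/s; transfer-perigee v_p = √[μ(2/r₁ − 1/a_t)] = 8618 m/s.
Δv₁ = v_p − v_c1 = 1190 m/s.
= 1.190 km/s.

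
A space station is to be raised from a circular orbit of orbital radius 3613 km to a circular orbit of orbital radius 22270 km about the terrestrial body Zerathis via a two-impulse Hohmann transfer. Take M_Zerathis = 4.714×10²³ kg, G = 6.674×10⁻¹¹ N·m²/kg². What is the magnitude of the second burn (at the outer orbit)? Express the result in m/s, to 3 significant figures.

Δv ≈ 561 m/s

μ = GM = 6.674×10⁻¹¹ × 4.714×10²³ = 3.146×10¹³ m³/s².
r₁ = 3613 km = 3.613×10⁶ m.
r₂ = 22270 km = 2.227×10⁷ m.
Transfer ellipse a_t = (r₁ + r₂)/2 = 1.294×10⁷ m.
At r₁: circular v_c1 = √(μ/r₁) = 2951 m/s; transfer-periapsis v_p = √[μ(2/r₁ − 1/a_t)] = 3871 m/s.
At r₂: circular v_c2 = √(μ/r₂) = 1189 m/s; transfer-apoapsis v_a = √[μ(2/r₂ − 1/a_t)] = 628.0 m/s.
Δv₂ = v_c2 − v_a = 560.6 m/s.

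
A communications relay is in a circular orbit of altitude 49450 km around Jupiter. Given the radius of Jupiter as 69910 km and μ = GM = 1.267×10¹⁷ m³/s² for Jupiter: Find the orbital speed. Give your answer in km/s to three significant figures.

r = 69910 + 49450 = 119360 km = 1.1936×10⁸ m.
For a circular orbit v = √(μ/r) = √(1.267×10¹⁷ / 1.194×10⁸) = √(1.061×10⁹) = 32580 m/s.
That is 32.58 km/s.

v ≈ 32.6 km/s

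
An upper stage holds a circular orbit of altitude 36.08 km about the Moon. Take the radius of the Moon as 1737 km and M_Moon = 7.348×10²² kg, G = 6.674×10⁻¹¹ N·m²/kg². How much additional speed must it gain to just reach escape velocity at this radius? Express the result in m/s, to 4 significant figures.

Δv ≈ 688.9 m/s

μ = GM = 6.674×10⁻¹¹ × 7.348×10²² = 4.904×10¹² m³/s².
r = 1737 + 36.08 = 1773.1 km = 1.7731×10⁶ m.
Circular speed v_c = √(μ/r) = 1663 m/s.
Escape speed v_esc = √(2μ/r) = √2 × v_c = 2352 m/s.
Δv = v_esc − v_c = 688.9 m/s.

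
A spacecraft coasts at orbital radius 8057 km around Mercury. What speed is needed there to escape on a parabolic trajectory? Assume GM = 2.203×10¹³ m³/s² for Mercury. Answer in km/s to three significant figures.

r = 8057 km = 8.057×10⁶ m.
Escape speed v_esc = √(2μ/r) = √(2 × 2.203×10¹³ / 8.057×10⁶) = √(5.469×10⁶) = 2338 m/s.
= 2.338 km/s.

v_esc ≈ 2.34 km/s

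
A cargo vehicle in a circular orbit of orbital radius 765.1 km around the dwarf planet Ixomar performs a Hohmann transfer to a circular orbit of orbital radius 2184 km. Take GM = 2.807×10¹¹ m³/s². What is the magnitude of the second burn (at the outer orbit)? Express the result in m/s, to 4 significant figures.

Δv ≈ 100.3 m/s

r₁ = 765.1 km = 7.651×10⁵ m.
r₂ = 2184 km = 2.184×10⁶ m.
Transfer ellipse a_t = (r₁ + r₂)/2 = 1.475×10⁶ m.
At r₁: circular v_c1 = √(μ/r₁) = 605.7 m/s; transfer-periapsis v_p = √[μ(2/r₁ − 1/a_t)] = 737.2 m/s.
At r₂: circular v_c2 = √(μ/r₂) = 358.5 m/s; transfer-apoapsis v_a = √[μ(2/r₂ − 1/a_t)] = 258.2 m/s.
Δv₂ = v_c2 − v_a = 100.3 m/s.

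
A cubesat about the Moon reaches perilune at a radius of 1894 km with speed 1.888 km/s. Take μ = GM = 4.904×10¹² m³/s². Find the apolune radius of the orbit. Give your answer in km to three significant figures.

r_p = 1.894×10⁶ m.
Specific energy ε = v²/2 − μ/r = -8.070×10⁵ J/kg, so a = −μ/(2ε) = 3.039×10⁶ m.
The apsides satisfy r_p + r_a = 2a, so the apolune radius is 2a − r_p = 4.183×10⁶ m = 4183.2 km.

apolune radius ≈ 4180 km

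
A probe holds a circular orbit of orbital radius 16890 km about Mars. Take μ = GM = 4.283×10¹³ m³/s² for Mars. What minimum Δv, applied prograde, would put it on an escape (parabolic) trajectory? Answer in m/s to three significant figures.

r = 16890 km = 1.689×10⁷ m.
Circular speed v_c = √(μ/r) = 1592 m/s.
Escape speed v_esc = √(2μ/r) = √2 × v_c = 2252 m/s.
Δv = v_esc − v_c = 659.6 m/s.

Δv ≈ 660 m/s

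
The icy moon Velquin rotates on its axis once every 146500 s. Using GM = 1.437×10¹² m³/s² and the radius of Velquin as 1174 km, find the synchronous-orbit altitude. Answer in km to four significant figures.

h_sync ≈ 8036 km

A synchronous orbit has period T, so by Kepler's third law a = (μT²/4π²)^(1/3).
μT²/4π² = 1.437×10¹² × (1.465×10⁵)² / 39.48 = 7.812×10²⁰ m³.
a = 9.210×10⁶ m = 9210.0 km.
Altitude h = a − R = 9210.0 − 1174 = 8036.0 km.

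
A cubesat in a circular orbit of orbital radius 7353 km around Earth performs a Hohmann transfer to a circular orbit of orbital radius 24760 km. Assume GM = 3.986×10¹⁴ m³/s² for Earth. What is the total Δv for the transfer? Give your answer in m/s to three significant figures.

Δv_total ≈ 3080 m/s

r₁ = 7353 km = 7.353×10⁶ m.
r₂ = 24760 km = 2.476×10⁷ m.
Transfer ellipse a_t = (r₁ + r₂)/2 = 1.606×10⁷ m.
At r₁: circular v_c1 = √(μ/r₁) = 7363 m/s; transfer-perigee v_p = √[μ(2/r₁ − 1/a_t)] = 9143 m/s.
Δv₁ = v_p − v_c1 = 1780 m/s.
At r₂: circular v_c2 = √(μ/r₂) = 4012 m/s; transfer-apogee v_a = √[μ(2/r₂ − 1/a_t)] = 2715 m/s.
Δv₂ = v_c2 − v_a = 1297 m/s.
Total Δv = Δv₁ + Δv₂ = 3077 m/s.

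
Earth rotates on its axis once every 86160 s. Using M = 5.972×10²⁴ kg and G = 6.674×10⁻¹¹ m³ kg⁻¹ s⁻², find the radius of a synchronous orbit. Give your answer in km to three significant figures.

μ = GM = 6.674×10⁻¹¹ × 5.972×10²⁴ = 3.986×10¹⁴ m³/s².
A synchronous orbit has period T, so by Kepler's third law a = (μT²/4π²)^(1/3).
μT²/4π² = 3.986×10¹⁴ × (8.616×10⁴)² / 39.48 = 7.495×10²² m³.
a = 4.216×10⁷ m = 42162 km.

r_sync ≈ 42200 km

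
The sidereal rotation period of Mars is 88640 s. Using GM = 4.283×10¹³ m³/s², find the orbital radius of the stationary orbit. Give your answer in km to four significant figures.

A synchronous orbit has period T, so by Kepler's third law a = (μT²/4π²)^(1/3).
μT²/4π² = 4.283×10¹³ × (8.864×10⁴)² / 39.48 = 8.524×10²¹ m³.
a = 2.043×10⁷ m = 20428 km.

r_sync ≈ 20430 km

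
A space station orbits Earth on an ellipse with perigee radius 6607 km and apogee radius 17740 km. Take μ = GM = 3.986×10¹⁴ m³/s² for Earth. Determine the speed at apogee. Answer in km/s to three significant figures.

Semi-major axis a = (r_p + r_a)/2 = 12174 km = 1.217×10⁷ m.
Vis-viva: v² = μ(2/r − 1/a) = 3.986×10¹⁴ × (1.127×10⁻⁷ − 8.215×10⁻⁸) = 1.219×10⁷ m²/s².
v = 3492 m/s = 3.492 km/s.

v ≈ 3.49 km/s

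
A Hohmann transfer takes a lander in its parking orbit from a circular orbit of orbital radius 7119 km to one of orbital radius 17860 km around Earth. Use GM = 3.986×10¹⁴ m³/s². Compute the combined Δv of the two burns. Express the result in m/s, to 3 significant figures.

Δv_total ≈ 2620 m/s

r₁ = 7119 km = 7.119×10⁶ m.
r₂ = 17860 km = 1.786×10⁷ m.
Transfer ellipse a_t = (r₁ + r₂)/2 = 1.249×10⁷ m.
At r₁: circular v_c1 = √(μ/r₁) = 7483 m/s; transfer-perigee v_p = √[μ(2/r₁ − 1/a_t)] = 8948 m/s.
Δv₁ = v_p − v_c1 = 1465 m/s.
At r₂: circular v_c2 = √(μ/r₂) = 4724 m/s; transfer-apogee v_a = √[μ(2/r₂ − 1/a_t)] = 3567 m/s.
Δv₂ = v_c2 − v_a = 1158 m/s.
Total Δv = Δv₁ + Δv₂ = 2623 m/s.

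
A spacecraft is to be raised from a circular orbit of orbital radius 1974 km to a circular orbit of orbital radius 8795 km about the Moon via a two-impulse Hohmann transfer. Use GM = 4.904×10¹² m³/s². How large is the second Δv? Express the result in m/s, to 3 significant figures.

Δv ≈ 295 m/s

r₁ = 1974 km = 1.974×10⁶ m.
r₂ = 8795 km = 8.795×10⁶ m.
Transfer ellipse a_t = (r₁ + r₂)/2 = 5.384×10⁶ m.
At r₁: circular v_c1 = √(μ/r₁) = 1576 m/s; transfer-perilune v_p = √[μ(2/r₁ − 1/a_t)] = 2014 m/s.
At r₂: circular v_c2 = √(μ/r₂) = 746.7 m/s; transfer-apolune v_a = √[μ(2/r₂ − 1/a_t)] = 452.1 m/s.
Δv₂ = v_c2 − v_a = 294.6 m/s.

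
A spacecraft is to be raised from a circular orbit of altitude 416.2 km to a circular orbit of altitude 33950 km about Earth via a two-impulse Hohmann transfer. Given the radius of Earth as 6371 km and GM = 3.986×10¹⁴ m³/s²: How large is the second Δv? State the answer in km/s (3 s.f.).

Δv ≈ 1.46 km/s

r₁ = 6371 + 416.2 = 6787.2 km = 6.7872×10⁶ m.
r₂ = 6371 + 33950 = 40321 km = 4.0321×10⁷ m.
Transfer ellipse a_t = (r₁ + r₂)/2 = 2.355×10⁷ m.
At r₁: circular v_c1 = √(μ/r₁) = 7663 m/s; transfer-perigee v_p = √[μ(2/r₁ − 1/a_t)] = 10030 m/s.
At r₂: circular v_c2 = √(μ/r₂) = 3144 m/s; transfer-apogee v_a = √[μ(2/r₂ − 1/a_t)] = 1688 m/s.
Δv₂ = v_c2 − v_a = 1456 m/s.
= 1.456 km/s.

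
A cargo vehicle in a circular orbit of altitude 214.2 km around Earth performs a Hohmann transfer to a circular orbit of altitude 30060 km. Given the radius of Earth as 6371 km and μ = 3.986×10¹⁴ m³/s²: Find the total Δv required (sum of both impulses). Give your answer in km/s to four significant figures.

Δv_total ≈ 3.823 km/s

r₁ = 6371 + 214.2 = 6585.2 km = 6.5852×10⁶ m.
r₂ = 6371 + 30060 = 36431 km = 3.6431×10⁷ m.
Transfer ellipse a_t = (r₁ + r₂)/2 = 2.151×10⁷ m.
At r₁: circular v_c1 = √(μ/r₁) = 7780 m/s; transfer-perigee v_p = √[μ(2/r₁ − 1/a_t)] = 10130 m/s.
Δv₁ = v_p − v_c1 = 2345 m/s.
At r₂: circular v_c2 = √(μ/r₂) = 3308 m/s; transfer-apogee v_a = √[μ(2/r₂ − 1/a_t)] = 1830 m/s.
Δv₂ = v_c2 − v_a = 1477 m/s.
Total Δv = Δv₁ + Δv₂ = 3823 m/s = 3.823 km/s.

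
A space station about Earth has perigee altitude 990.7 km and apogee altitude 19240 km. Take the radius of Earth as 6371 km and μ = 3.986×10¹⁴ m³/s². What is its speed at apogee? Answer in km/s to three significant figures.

v ≈ 2.64 km/s

r_p = 6371 + 990.7 = 7361.7 km = 7.3617×10⁶ m.
r_a = 6371 + 19240 = 25611 km = 2.5611×10⁷ m.
Semi-major axis a = (r_p + r_a)/2 = 16486 km = 1.649×10⁷ m.
Vis-viva: v² = μ(2/r − 1/a) = 3.986×10¹⁴ × (7.809×10⁻⁸ − 6.066×10⁻⁸) = 6.950×10⁶ m²/s².
v = 2636 m/s = 2.636 km/s.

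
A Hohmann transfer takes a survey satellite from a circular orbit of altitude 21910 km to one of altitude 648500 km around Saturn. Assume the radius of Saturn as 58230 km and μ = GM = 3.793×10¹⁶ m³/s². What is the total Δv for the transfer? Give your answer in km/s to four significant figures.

Δv_total ≈ 11.42 km/s

r₁ = 58230 + 21910 = 80140 km = 8.0140×10⁷ m.
r₂ = 58230 + 648500 = 706730 km = 7.0673×10⁸ m.
Transfer ellipse a_t = (r₁ + r₂)/2 = 3.934×10⁸ m.
At r₁: circular v_c1 = √(μ/r₁) = 21760 m/s; transfer-perikrone v_p = √[μ(2/r₁ − 1/a_t)] = 29160 m/s.
Δv₁ = v_p − v_c1 = 7403 m/s.
At r₂: circular v_c2 = √(μ/r₂) = 7326 m/s; transfer-apokrone v_a = √[μ(2/r₂ − 1/a_t)] = 3306 m/s.
Δv₂ = v_c2 − v_a = 4020 m/s.
Total Δv = Δv₁ + Δv₂ = 11420 m/s = 11.42 km/s.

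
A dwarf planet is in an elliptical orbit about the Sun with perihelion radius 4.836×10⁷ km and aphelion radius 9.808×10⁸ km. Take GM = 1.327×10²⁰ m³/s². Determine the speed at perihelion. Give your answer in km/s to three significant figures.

Semi-major axis a = (r_p + r_a)/2 = 5.1458×10⁸ km = 5.146×10¹¹ m.
Vis-viva: v² = μ(2/r − 1/a) = 1.327×10²⁰ × (4.136×10⁻¹¹ − 1.943×10⁻¹²) = 5.230×10⁹ m²/s².
v = 72320 m/s = 72.32 km/s.

v ≈ 72.3 km/s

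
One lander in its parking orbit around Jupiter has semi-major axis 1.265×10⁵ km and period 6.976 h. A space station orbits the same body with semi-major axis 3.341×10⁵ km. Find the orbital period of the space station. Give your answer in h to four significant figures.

T₂ ≈ 29.94 h

Kepler's third law: T² ∝ a³, so T₂ = T₁ (a₂/a₁)^(3/2).
a₂/a₁ = 2.641, (a₂/a₁)^(3/2) = 4.292.
T₂ = 6.976 × 4.292 = 29.94 h.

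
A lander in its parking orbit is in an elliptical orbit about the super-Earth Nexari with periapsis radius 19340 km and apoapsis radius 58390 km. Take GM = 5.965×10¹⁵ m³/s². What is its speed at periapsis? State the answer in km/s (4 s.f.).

v ≈ 21.53 km/s

Semi-major axis a = (r_p + r_a)/2 = 38865 km = 3.886×10⁷ m.
Vis-viva: v² = μ(2/r − 1/a) = 5.965×10¹⁵ × (1.034×10⁻⁷ − 2.573×10⁻⁸) = 4.634×10⁸ m²/s².
v = 21530 m/s = 21.53 km/s.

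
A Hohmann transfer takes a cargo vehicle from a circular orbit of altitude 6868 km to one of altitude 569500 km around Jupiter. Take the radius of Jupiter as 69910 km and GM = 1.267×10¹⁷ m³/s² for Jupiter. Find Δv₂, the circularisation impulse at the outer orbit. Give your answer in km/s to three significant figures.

r₁ = 69910 + 6868 = 76778 km = 7.6778×10⁷ m.
r₂ = 69910 + 569500 = 639410 km = 6.3941×10⁸ m.
Transfer ellipse a_t = (r₁ + r₂)/2 = 3.581×10⁸ m.
At r₁: circular v_c1 = √(μ/r₁) = 40620 m/s; transfer-perijove v_p = √[μ(2/r₁ − 1/a_t)] = 54280 m/s.
At r₂: circular v_c2 = √(μ/r₂) = 14080 m/s; transfer-apojove v_a = √[μ(2/r₂ − 1/a_t)] = 6518 m/s.
Δv₂ = v_c2 − v_a = 7559 m/s.
= 7.559 km/s.

Δv ≈ 7.56 km/s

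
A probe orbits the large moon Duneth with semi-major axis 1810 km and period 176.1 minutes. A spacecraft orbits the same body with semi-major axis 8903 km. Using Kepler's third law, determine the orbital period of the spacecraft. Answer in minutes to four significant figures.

T₂ ≈ 1921 minutes

Kepler's third law: T² ∝ a³, so T₂ = T₁ (a₂/a₁)^(3/2).
a₂/a₁ = 4.919, (a₂/a₁)^(3/2) = 10.91.
T₂ = 176.1 × 10.91 = 1921 minutes.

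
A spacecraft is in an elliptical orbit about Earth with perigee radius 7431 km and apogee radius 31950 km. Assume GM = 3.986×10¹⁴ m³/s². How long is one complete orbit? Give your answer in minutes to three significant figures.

T ≈ 458 minutes

Semi-major axis a = (r_p + r_a)/2 = (7431.0 + 31950)/2 = 19690 km = 1.969×10⁷ m.
By Kepler's third law T = 2π√(a³/μ) = 2π × 4.376×10³ = 2.750×10⁴ s.
= 458.3 minutes.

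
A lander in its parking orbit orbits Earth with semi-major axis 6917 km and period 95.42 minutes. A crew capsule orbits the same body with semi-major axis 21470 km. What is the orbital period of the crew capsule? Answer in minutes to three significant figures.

Kepler's third law: T² ∝ a³, so T₂ = T₁ (a₂/a₁)^(3/2).
a₂/a₁ = 3.104, (a₂/a₁)^(3/2) = 5.469.
T₂ = 95.42 × 5.469 = 521.8 minutes.

T₂ ≈ 522 minutes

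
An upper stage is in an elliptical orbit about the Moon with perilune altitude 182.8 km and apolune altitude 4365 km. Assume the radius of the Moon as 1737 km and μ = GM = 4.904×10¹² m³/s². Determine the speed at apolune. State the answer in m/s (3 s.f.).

r_p = 1737 + 182.8 = 1919.8 km = 1.9198×10⁶ m.
r_a = 1737 + 4365 = 6102.0 km = 6.1020×10⁶ m.
Semi-major axis a = (r_p + r_a)/2 = 4010.9 km = 4.011×10⁶ m.
Vis-viva: v² = μ(2/r − 1/a) = 4.904×10¹² × (3.278×10⁻⁷ − 2.493×10⁻⁷) = 3.847×10⁵ m²/s².
v = 620.2 m/s.

v ≈ 620 m/s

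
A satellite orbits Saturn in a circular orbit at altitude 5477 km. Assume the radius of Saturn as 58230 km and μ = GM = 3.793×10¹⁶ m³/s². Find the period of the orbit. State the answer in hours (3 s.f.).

r = 58230 + 5477 = 63707 km = 6.3707×10⁷ m.
Kepler's third law: T = 2π√(r³/μ) = 2π√((6.371×10⁷)³ / 3.793×10¹⁶).
r³/μ = 6.817×10⁶ s², so T = 2π × 2.611×10³ = 1.640×10⁴ s.
Converting: 1.640×10⁴ s ÷ 3600 = 4.557 hours.

T ≈ 4.56 hours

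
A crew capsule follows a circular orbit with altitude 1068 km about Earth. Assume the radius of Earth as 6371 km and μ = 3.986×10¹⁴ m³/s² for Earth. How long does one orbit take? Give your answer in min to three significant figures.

T ≈ 106 min

r = 6371 + 1068 = 7439.0 km = 7.4390×10⁶ m.
Kepler's third law: T = 2π√(r³/μ) = 2π√((7.439×10⁶)³ / 3.986×10¹⁴).
r³/μ = 1.033×10⁶ s², so T = 2π × 1.016×10³ = 6.385×10³ s.
Converting: 6.385×10³ s ÷ 60.00 = 106.4 min.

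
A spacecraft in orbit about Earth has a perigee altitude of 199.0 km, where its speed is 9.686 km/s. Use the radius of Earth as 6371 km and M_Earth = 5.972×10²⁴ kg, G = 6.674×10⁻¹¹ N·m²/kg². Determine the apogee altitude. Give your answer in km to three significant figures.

apogee altitude ≈ 16000 km

μ = GM = 6.674×10⁻¹¹ × 5.972×10²⁴ = 3.986×10¹⁴ m³/s².
r_p = 6371 + 199.0 = 6570.0 km = 6.570×10⁶ m.
Specific energy ε = v²/2 − μ/r = -1.376×10⁷ J/kg, so a = −μ/(2ε) = 1.449×10⁷ m.
The apsides satisfy r_p + r_a = 2a, so the apogee radius is 2a − r_p = 2.240×10⁷ m = 22404 km.
Apogee altitude = 22404 − 6371 = 16033 km.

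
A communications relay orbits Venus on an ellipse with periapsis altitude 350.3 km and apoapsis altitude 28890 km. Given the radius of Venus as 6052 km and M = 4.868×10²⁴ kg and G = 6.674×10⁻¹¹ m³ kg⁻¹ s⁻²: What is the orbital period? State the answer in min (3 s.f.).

T ≈ 546 min

μ = GM = 6.674×10⁻¹¹ × 4.868×10²⁴ = 3.249×10¹⁴ m³/s².
r_p = 6052 + 350.3 = 6402.3 km = 6.4023×10⁶ m.
r_a = 6052 + 28890 = 34942 km = 3.4942×10⁷ m.
Semi-major axis a = (r_p + r_a)/2 = (6402.3 + 34942)/2 = 20672 km = 2.067×10⁷ m.
By Kepler's third law T = 2π√(a³/μ) = 2π × 5.214×10³ = 3.276×10⁴ s.
= 546.1 min.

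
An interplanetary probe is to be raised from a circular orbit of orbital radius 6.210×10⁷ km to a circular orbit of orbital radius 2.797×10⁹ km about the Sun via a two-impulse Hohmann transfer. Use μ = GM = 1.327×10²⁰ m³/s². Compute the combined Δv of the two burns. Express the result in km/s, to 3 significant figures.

r₁ = 6.210×10⁷ km = 6.210×10¹⁰ m.
r₂ = 2.797×10⁹ km = 2.797×10¹² m.
Transfer ellipse a_t = (r₁ + r₂)/2 = 1.430×10¹² m.
At r₁: circular v_c1 = √(μ/r₁) = 46230 m/s; transfer-perihelion v_p = √[μ(2/r₁ − 1/a_t)] = 64660 m/s.
Δv₁ = v_p − v_c1 = 18430 m/s.
At r₂: circular v_c2 = √(μ/r₂) = 6888 m/s; transfer-aphelion v_a = √[μ(2/r₂ − 1/a_t)] = 1436 m/s.
Δv₂ = v_c2 − v_a = 5452 m/s.
Total Δv = Δv₁ + Δv₂ = 23890 m/s = 23.89 km/s.

Δv_total ≈ 23.9 km/s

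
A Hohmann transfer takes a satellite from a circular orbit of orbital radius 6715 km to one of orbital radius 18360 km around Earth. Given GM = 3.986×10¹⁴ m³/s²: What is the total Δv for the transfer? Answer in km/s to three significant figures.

r₁ = 6715 km = 6.715×10⁶ m.
r₂ = 18360 km = 1.836×10⁷ m.
Transfer ellipse a_t = (r₁ + r₂)/2 = 1.254×10⁷ m.
At r₁: circular v_c1 = √(μ/r₁) = 7705 m/s; transfer-perigee v_p = √[μ(2/r₁ − 1/a_t)] = 9323 m/s.
Δv₁ = v_p − v_c1 = 1619 m/s.
At r₂: circular v_c2 = √(μ/r₂) = 4659 m/s; transfer-apogee v_a = √[μ(2/r₂ − 1/a_t)] = 3410 m/s.
Δv₂ = v_c2 − v_a = 1249 m/s.
Total Δv = Δv₁ + Δv₂ = 2868 m/s = 2.868 km/s.

Δv_total ≈ 2.87 km/s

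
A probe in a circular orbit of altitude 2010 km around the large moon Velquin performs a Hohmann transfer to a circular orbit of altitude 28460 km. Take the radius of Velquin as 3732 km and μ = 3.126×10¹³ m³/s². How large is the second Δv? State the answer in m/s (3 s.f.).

r₁ = 3732 + 2010 = 5742.0 km = 5.7420×10⁶ m.
r₂ = 3732 + 28460 = 32192 km = 3.2192×10⁷ m.
Transfer ellipse a_t = (r₁ + r₂)/2 = 1.897×10⁷ m.
At r₁: circular v_c1 = √(μ/r₁) = 2333 m/s; transfer-periapsis v_p = √[μ(2/r₁ − 1/a_t)] = 3040 m/s.
At r₂: circular v_c2 = √(μ/r₂) = 985.4 m/s; transfer-apoapsis v_a = √[μ(2/r₂ − 1/a_t)] = 542.2 m/s.
Δv₂ = v_c2 − v_a = 443.2 m/s.

Δv ≈ 443 m/s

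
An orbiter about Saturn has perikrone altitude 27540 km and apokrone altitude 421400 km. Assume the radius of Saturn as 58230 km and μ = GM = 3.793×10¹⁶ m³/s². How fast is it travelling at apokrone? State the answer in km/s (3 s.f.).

v ≈ 4.90 km/s

r_p = 58230 + 27540 = 85770 km = 8.5770×10⁷ m.
r_a = 58230 + 421400 = 479630 km = 4.7963×10⁸ m.
Semi-major axis a = (r_p + r_a)/2 = 2.8270×10⁵ km = 2.827×10⁸ m.
Vis-viva: v² = μ(2/r − 1/a) = 3.793×10¹⁶ × (4.170×10⁻⁹ − 3.537×10⁻⁹) = 2.399×10⁷ m²/s².
v = 4898 m/s = 4.898 km/s.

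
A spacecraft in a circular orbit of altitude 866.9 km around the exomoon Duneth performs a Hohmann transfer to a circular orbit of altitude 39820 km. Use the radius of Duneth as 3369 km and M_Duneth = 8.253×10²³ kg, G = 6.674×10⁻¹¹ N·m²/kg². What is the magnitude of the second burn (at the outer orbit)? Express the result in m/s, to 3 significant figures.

Δv ≈ 652 m/s

μ = GM = 6.674×10⁻¹¹ × 8.253×10²³ = 5.508×10¹³ m³/s².
r₁ = 3369 + 866.9 = 4235.9 km = 4.2359×10⁶ m.
r₂ = 3369 + 39820 = 43189 km = 4.3189×10⁷ m.
Transfer ellipse a_t = (r₁ + r₂)/2 = 2.371×10⁷ m.
At r₁: circular v_c1 = √(μ/r₁) = 3606 m/s; transfer-periapsis v_p = √[μ(2/r₁ − 1/a_t)] = 4867 m/s.
At r₂: circular v_c2 = √(μ/r₂) = 1129 m/s; transfer-apoapsis v_a = √[μ(2/r₂ − 1/a_t)] = 477.3 m/s.
Δv₂ = v_c2 − v_a = 652.0 m/s.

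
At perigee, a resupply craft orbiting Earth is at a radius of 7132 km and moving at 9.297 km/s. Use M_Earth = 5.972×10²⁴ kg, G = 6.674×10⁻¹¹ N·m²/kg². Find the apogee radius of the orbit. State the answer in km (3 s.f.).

μ = GM = 6.674×10⁻¹¹ × 5.972×10²⁴ = 3.986×10¹⁴ m³/s².
r_p = 7.132×10⁶ m.
Specific energy ε = v²/2 − μ/r = -1.267×10⁷ J/kg, so a = −μ/(2ε) = 1.573×10⁷ m.
The apsides satisfy r_p + r_a = 2a, so the apogee radius is 2a − r_p = 2.433×10⁷ m = 24331 km.

apogee radius ≈ 24300 km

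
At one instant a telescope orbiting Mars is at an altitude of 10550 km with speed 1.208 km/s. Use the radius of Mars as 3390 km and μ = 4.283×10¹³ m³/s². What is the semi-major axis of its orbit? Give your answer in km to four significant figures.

a ≈ 9141 km

r = 3390 + 10550 = 13940 km = 1.394×10⁷ m.
Vis-viva rearranged: 1/a = 2/r − v²/μ = 1.435×10⁻⁷ − 3.407×10⁻⁸ = 1.094×10⁻⁷ m⁻¹.
a = 9.141×10⁶ m = 9140.7 km.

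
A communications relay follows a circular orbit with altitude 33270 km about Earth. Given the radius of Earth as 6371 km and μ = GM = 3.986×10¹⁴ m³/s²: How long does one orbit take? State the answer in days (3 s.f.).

T ≈ 0.909 days

r = 6371 + 33270 = 39641 km = 3.9641×10⁷ m.
Kepler's third law: T = 2π√(r³/μ) = 2π√((3.964×10⁷)³ / 3.986×10¹⁴).
r³/μ = 1.563×10⁸ s², so T = 2π × 1.250×10⁴ = 7.855×10⁴ s.
Converting: 7.855×10⁴ s ÷ 86400 = 0.9091 days.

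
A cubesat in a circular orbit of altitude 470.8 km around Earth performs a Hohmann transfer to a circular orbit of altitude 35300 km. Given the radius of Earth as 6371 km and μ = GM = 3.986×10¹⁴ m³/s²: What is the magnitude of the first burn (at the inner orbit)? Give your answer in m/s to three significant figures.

Δv ≈ 2370 m/s

r₁ = 6371 + 470.8 = 6841.8 km = 6.8418×10⁶ m.
r₂ = 6371 + 35300 = 41671 km = 4.1671×10⁷ m.
Transfer ellipse a_t = (r₁ + r₂)/2 = 2.426×10⁷ m.
At r₁: circular v_c1 = √(μ/r₁) = 7633 m/s; transfer-perigee v_p = √[μ(2/r₁ − 1/a_t)] = 10000 m/s.
Δv₁ = v_p − v_c1 = 2372 m/s.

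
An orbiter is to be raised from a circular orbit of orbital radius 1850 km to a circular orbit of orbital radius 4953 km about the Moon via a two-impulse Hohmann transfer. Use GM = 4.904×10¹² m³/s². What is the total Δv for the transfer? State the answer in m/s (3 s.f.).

r₁ = 1850 km = 1.850×10⁶ m.
r₂ = 4953 km = 4.953×10⁶ m.
Transfer ellipse a_t = (r₁ + r₂)/2 = 3.402×10⁶ m.
At r₁: circular v_c1 = √(μ/r₁) = 1628 m/s; transfer-perilune v_p = √[μ(2/r₁ − 1/a_t)] = 1965 m/s.
Δv₁ = v_p − v_c1 = 336.5 m/s.
At r₂: circular v_c2 = √(μ/r₂) = 995.0 m/s; transfer-apolune v_a = √[μ(2/r₂ − 1/a_t)] = 733.8 m/s.
Δv₂ = v_c2 − v_a = 261.2 m/s.
Total Δv = Δv₁ + Δv₂ = 597.8 m/s.

Δv_total ≈ 598 m/s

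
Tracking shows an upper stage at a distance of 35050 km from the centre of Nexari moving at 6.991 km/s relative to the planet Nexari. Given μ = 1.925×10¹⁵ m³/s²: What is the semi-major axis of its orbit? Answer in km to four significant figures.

a ≈ 31570 km

r = 3.505×10⁷ m.
Vis-viva rearranged: 1/a = 2/r − v²/μ = 5.706×10⁻⁸ − 2.539×10⁻⁸ = 3.167×10⁻⁸ m⁻¹.
a = 3.157×10⁷ m = 31573 km.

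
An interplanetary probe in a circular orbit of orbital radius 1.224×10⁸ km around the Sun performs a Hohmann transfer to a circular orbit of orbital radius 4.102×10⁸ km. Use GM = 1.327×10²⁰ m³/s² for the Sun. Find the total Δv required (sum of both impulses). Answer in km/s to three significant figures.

Δv_total ≈ 13.7 km/s

r₁ = 1.224×10⁸ km = 1.224×10¹¹ m.
r₂ = 4.102×10⁸ km = 4.102×10¹¹ m.
Transfer ellipse a_t = (r₁ + r₂)/2 = 2.663×10¹¹ m.
At r₁: circular v_c1 = √(μ/r₁) = 32930 m/s; transfer-perihelion v_p = √[μ(2/r₁ − 1/a_t)] = 40870 m/s.
Δv₁ = v_p − v_c1 = 7939 m/s.
At r₂: circular v_c2 = √(μ/r₂) = 17990 m/s; transfer-aphelion v_a = √[μ(2/r₂ − 1/a_t)] = 12190 m/s.
Δv₂ = v_c2 − v_a = 5792 m/s.
Total Δv = Δv₁ + Δv₂ = 13730 m/s = 13.73 km/s.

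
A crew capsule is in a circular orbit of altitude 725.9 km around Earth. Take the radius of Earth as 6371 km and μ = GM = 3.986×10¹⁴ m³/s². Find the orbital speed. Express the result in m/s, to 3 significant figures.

r = 6371 + 725.9 = 7096.9 km = 7.0969×10⁶ m.
For a circular orbit v = √(μ/r) = √(3.986×10¹⁴ / 7.097×10⁶) = √(5.617×10⁷) = 7494 m/s.

v ≈ 7490 m/s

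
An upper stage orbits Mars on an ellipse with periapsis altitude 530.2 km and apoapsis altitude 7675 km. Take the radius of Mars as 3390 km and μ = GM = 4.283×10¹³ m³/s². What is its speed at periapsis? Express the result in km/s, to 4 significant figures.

v ≈ 4.017 km/s

r_p = 3390 + 530.2 = 3920.2 km = 3.9202×10⁶ m.
r_a = 3390 + 7675 = 11065 km = 1.1065×10⁷ m.
Semi-major axis a = (r_p + r_a)/2 = 7492.6 km = 7.493×10⁶ m.
Vis-viva: v² = μ(2/r − 1/a) = 4.283×10¹³ × (5.102×10⁻⁷ − 1.335×10⁻⁷) = 1.613×10⁷ m²/s².
v = 4017 m/s = 4.017 km/s.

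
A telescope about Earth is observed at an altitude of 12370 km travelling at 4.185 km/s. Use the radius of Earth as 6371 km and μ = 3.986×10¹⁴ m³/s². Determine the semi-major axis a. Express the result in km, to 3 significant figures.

r = 6371 + 12370 = 18741 km = 1.874×10⁷ m.
Vis-viva rearranged: 1/a = 2/r − v²/μ = 1.067×10⁻⁷ − 4.394×10⁻⁸ = 6.278×10⁻⁸ m⁻¹.
a = 1.593×10⁷ m = 15929 km.

a ≈ 15900 km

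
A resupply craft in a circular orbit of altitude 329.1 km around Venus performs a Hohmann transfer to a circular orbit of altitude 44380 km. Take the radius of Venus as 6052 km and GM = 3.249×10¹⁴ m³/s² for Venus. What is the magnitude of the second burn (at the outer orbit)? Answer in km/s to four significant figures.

r₁ = 6052 + 329.1 = 6381.1 km = 6.3811×10⁶ m.
r₂ = 6052 + 44380 = 50432 km = 5.0432×10⁷ m.
Transfer ellipse a_t = (r₁ + r₂)/2 = 2.841×10⁷ m.
At r₁: circular v_c1 = √(μ/r₁) = 7136 m/s; transfer-periapsis v_p = √[μ(2/r₁ − 1/a_t)] = 9508 m/s.
At r₂: circular v_c2 = √(μ/r₂) = 2538 m/s; transfer-apoapsis v_a = √[μ(2/r₂ − 1/a_t)] = 1203 m/s.
Δv₂ = v_c2 − v_a = 1335 m/s.
= 1.335 km/s.

Δv ≈ 1.335 km/s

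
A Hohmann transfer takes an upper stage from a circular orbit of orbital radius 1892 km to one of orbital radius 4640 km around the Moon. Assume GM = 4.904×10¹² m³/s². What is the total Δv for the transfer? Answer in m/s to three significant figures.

r₁ = 1892 km = 1.892×10⁶ m.
r₂ = 4640 km = 4.640×10⁶ m.
Transfer ellipse a_t = (r₁ + r₂)/2 = 3.266×10⁶ m.
At r₁: circular v_c1 = √(μ/r₁) = 1610 m/s; transfer-perilune v_p = √[μ(2/r₁ − 1/a_t)] = 1919 m/s.
Δv₁ = v_p − v_c1 = 309.0 m/s.
At r₂: circular v_c2 = √(μ/r₂) = 1028 m/s; transfer-apolune v_a = √[μ(2/r₂ − 1/a_t)] = 782.5 m/s.
Δv₂ = v_c2 − v_a = 245.6 m/s.
Total Δv = Δv₁ + Δv₂ = 554.6 m/s.

Δv_total ≈ 555 m/s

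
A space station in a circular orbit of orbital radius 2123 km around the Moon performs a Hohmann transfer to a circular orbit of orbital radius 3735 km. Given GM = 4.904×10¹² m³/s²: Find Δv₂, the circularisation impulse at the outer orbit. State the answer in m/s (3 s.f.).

r₁ = 2123 km = 2.123×10⁶ m.
r₂ = 3735 km = 3.735×10⁶ m.
Transfer ellipse a_t = (r₁ + r₂)/2 = 2.929×10⁶ m.
At r₁: circular v_c1 = √(μ/r₁) = 1520 m/s; transfer-perilune v_p = √[μ(2/r₁ − 1/a_t)] = 1716 m/s.
At r₂: circular v_c2 = √(μ/r₂) = 1146 m/s; transfer-apolune v_a = √[μ(2/r₂ − 1/a_t)] = 975.5 m/s.
Δv₂ = v_c2 − v_a = 170.3 m/s.

Δv ≈ 170 m/s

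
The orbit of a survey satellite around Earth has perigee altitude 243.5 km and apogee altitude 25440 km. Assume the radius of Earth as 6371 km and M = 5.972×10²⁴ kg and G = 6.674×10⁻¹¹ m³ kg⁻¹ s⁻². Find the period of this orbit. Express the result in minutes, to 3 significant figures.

μ = GM = 6.674×10⁻¹¹ × 5.972×10²⁴ = 3.986×10¹⁴ m³/s².
r_p = 6371 + 243.5 = 6614.5 km = 6.6145×10⁶ m.
r_a = 6371 + 25440 = 31811 km = 3.1811×10⁷ m.
Semi-major axis a = (r_p + r_a)/2 = (6614.5 + 31811)/2 = 19213 km = 1.921×10⁷ m.
By Kepler's third law T = 2π√(a³/μ) = 2π × 4.218×10³ = 2.650×10⁴ s.
= 441.7 minutes.

T ≈ 442 minutes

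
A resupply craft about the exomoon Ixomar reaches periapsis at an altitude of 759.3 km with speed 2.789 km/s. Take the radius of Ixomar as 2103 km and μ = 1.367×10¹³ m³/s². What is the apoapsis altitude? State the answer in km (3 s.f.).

r_p = 2103 + 759.3 = 2862.3 km = 2.862×10⁶ m.
Specific energy ε = v²/2 − μ/r = -8.866×10⁵ J/kg, so a = −μ/(2ε) = 7.709×10⁶ m.
The apsides satisfy r_p + r_a = 2a, so the apoapsis radius is 2a − r_p = 1.256×10⁷ m = 12556 km.
Apoapsis altitude = 12556 − 2103 = 10453 km.

apoapsis altitude ≈ 10500 km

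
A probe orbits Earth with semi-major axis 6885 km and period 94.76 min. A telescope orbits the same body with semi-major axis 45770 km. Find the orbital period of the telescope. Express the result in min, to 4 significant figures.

Kepler's third law: T² ∝ a³, so T₂ = T₁ (a₂/a₁)^(3/2).
a₂/a₁ = 6.648, (a₂/a₁)^(3/2) = 17.14.
T₂ = 94.76 × 17.14 = 1624 min.

T₂ ≈ 1624 min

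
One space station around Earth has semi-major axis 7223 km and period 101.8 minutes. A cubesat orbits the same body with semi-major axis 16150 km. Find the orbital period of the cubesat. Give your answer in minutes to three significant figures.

T₂ ≈ 340 minutes

Kepler's third law: T² ∝ a³, so T₂ = T₁ (a₂/a₁)^(3/2).
a₂/a₁ = 2.236, (a₂/a₁)^(3/2) = 3.343.
T₂ = 101.8 × 3.343 = 340.4 minutes.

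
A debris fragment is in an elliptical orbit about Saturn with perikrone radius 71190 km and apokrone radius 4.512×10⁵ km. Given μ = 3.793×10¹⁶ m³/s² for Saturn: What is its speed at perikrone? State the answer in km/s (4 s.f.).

Semi-major axis a = (r_p + r_a)/2 = 2.6120×10⁵ km = 2.612×10⁸ m.
Vis-viva: v² = μ(2/r − 1/a) = 3.793×10¹⁶ × (2.809×10⁻⁸ − 3.829×10⁻⁹) = 9.204×10⁸ m²/s².
v = 30340 m/s = 30.34 km/s.

v ≈ 30.34 km/s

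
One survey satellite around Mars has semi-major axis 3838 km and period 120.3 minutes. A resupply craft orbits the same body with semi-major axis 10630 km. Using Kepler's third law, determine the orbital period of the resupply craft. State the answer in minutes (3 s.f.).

Kepler's third law: T² ∝ a³, so T₂ = T₁ (a₂/a₁)^(3/2).
a₂/a₁ = 2.770, (a₂/a₁)^(3/2) = 4.609.
T₂ = 120.3 × 4.609 = 554.5 minutes.

T₂ ≈ 555 minutes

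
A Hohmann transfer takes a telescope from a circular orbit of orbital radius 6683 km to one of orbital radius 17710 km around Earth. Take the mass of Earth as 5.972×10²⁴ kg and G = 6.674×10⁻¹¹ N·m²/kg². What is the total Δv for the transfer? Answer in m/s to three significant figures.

μ = GM = 6.674×10⁻¹¹ × 5.972×10²⁴ = 3.986×10¹⁴ m³/s².
r₁ = 6683 km = 6.683×10⁶ m.
r₂ = 17710 km = 1.771×10⁷ m.
Transfer ellipse a_t = (r₁ + r₂)/2 = 1.220×10⁷ m.
At r₁: circular v_c1 = √(μ/r₁) = 7723 m/s; transfer-perigee v_p = √[μ(2/r₁ − 1/a_t)] = 9306 m/s.
Δv₁ = v_p − v_c1 = 1583 m/s.
At r₂: circular v_c2 = √(μ/r₂) = 4744 m/s; transfer-apogee v_a = √[μ(2/r₂ − 1/a_t)] = 3512 m/s.
Δv₂ = v_c2 − v_a = 1232 m/s.
Total Δv = Δv₁ + Δv₂ = 2816 m/s.

Δv_total ≈ 2820 m/s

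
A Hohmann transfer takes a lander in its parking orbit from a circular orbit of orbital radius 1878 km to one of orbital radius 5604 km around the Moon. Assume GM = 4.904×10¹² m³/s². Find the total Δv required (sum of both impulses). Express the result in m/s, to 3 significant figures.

Δv_total ≈ 635 m/s

r₁ = 1878 km = 1.878×10⁶ m.
r₂ = 5604 km = 5.604×10⁶ m.
Transfer ellipse a_t = (r₁ + r₂)/2 = 3.741×10⁶ m.
At r₁: circular v_c1 = √(μ/r₁) = 1616 m/s; transfer-perilune v_p = √[μ(2/r₁ − 1/a_t)] = 1978 m/s.
Δv₁ = v_p − v_c1 = 361.9 m/s.
At r₂: circular v_c2 = √(μ/r₂) = 935.5 m/s; transfer-apolune v_a = √[μ(2/r₂ − 1/a_t)] = 662.8 m/s.
Δv₂ = v_c2 − v_a = 272.7 m/s.
Total Δv = Δv₁ + Δv₂ = 634.5 m/s.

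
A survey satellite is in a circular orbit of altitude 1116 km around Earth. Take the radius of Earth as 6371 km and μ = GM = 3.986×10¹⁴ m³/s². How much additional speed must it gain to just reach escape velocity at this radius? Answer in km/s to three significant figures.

r = 6371 + 1116 = 7487.0 km = 7.4870×10⁶ m.
Circular speed v_c = √(μ/r) = 7297 m/s.
Escape speed v_esc = √(2μ/r) = √2 × v_c = 10320 m/s.
Δv = v_esc − v_c = 3022 m/s = 3.022 km/s.

Δv ≈ 3.02 km/s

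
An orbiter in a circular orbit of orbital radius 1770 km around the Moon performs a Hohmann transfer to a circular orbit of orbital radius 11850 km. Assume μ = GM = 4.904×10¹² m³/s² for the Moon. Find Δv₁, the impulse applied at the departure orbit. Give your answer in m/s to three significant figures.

r₁ = 1770 km = 1.770×10⁶ m.
r₂ = 11850 km = 1.185×10⁷ m.
Transfer ellipse a_t = (r₁ + r₂)/2 = 6.810×10⁶ m.
At r₁: circular v_c1 = √(μ/r₁) = 1665 m/s; transfer-perilune v_p = √[μ(2/r₁ − 1/a_t)] = 2196 m/s.
Δv₁ = v_p − v_c1 = 531.2 m/s.

Δv ≈ 531 m/s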